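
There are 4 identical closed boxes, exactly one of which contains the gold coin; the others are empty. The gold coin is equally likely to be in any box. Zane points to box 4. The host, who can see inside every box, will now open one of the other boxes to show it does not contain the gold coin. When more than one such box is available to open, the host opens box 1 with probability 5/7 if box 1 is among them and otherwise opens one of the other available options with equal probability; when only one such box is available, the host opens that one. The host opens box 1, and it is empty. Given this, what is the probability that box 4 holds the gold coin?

Condition on the true location of the gold coin.
If it is in box 1 (prior 1/4): the host opened box 1, so this case is ruled out; weight (1/4)·0 = 0.
If it is in any of boxes 2, 3, and 4 (prior 1/4 each): box 1 is available, opened with probability 5/7; weight (1/4)·(5/7) = 5/28 each.
The weights sum to 15/28.
So P(the gold coin in box 4 | the host opened box 1) = (5/28) / (15/28) = 1/3.

1/3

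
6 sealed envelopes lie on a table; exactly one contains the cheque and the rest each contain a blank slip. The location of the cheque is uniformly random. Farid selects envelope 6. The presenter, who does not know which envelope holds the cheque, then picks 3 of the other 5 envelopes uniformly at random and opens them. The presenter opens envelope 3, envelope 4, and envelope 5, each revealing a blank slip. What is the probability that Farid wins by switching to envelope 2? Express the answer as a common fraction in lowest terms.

Condition on the true location of the cheque.
If it is in any of envelopes 1, 2, and 6 (prior 1/6 each): the presenter picks exactly this set with probability 1/10 regardless, and none is the prize; weight (1/6)·(1/10) = 1/60 each.
If it is in any of envelopes 3, 4, and 5 (prior 1/6 each): that envelope was opened and seen not to hold the prize — ruled out; weight (1/6)·0 = 0 each.
The weights sum to 1/20.
So P(the cheque in envelope 2 | the presenter opened envelope 3, envelope 4, and envelope 5) = (1/60) / (1/20) = 1/3.

1/3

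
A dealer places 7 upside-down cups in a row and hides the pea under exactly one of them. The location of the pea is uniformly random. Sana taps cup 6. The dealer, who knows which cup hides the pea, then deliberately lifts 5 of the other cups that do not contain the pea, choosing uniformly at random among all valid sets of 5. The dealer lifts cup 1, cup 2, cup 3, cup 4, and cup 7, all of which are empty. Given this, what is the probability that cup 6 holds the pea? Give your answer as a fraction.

Consider each possible location of the pea in turn.
If it is under any of cups 1, 2, 3, 4, and 7 (prior 1/7 each): that cup was opened and seen not to hold the prize — ruled out; weight (1/7)·0 = 0 each.
If it is under cup 5 (prior 1/7): the dealer has no choice, probability 1; weight (1/7)·1 = 1/7.
If it is under cup 6 (prior 1/7): the dealer has 6 equally likely choices, so probability 1/6; weight (1/7)·(1/6) = 1/42.
The weights sum to 1/6.
So P(the pea under cup 6 | the dealer opened cup 1, cup 2, cup 3, cup 4, and cup 7) = (1/42) / (1/6) = 1/7.

1/7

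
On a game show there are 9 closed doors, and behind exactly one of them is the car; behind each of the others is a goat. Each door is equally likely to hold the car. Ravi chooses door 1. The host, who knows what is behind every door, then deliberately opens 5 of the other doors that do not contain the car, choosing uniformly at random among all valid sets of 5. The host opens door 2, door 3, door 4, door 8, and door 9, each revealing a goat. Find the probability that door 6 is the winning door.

8/27

Apply Bayes' rule, conditioning on where the car actually is.
If it is behind door 1 (prior 1/9): the host has 56 equally likely choices, so probability 1/56; weight (1/9)·(1/56) = 1/504.
If it is behind any of doors 2, 3, 4, 8, and 9 (prior 1/9 each): that door was opened and seen not to hold the prize — ruled out; weight (1/9)·0 = 0 each.
If it is behind any of doors 5, 6, and 7 (prior 1/9 each): the host has 21 equally likely choices, so probability 1/21; weight (1/9)·(1/21) = 1/189 each.
The weights sum to 1/56.
So P(the car behind door 6 | the host opened door 2, door 3, door 4, door 8, and door 9) = (1/189) / (1/56) = 8/27.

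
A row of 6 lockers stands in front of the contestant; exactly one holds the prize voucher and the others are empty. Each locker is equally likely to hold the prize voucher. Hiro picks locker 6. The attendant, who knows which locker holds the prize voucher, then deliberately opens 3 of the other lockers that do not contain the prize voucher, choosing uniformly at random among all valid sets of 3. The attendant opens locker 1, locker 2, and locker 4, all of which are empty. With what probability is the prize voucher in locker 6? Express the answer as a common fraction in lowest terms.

Consider each possible location of the prize voucher in turn.
If it is in any of lockers 1, 2, and 4 (prior 1/6 each): that locker was opened and seen not to hold the prize — ruled out; weight (1/6)·0 = 0 each.
If it is in either of lockers 3 and 5 (prior 1/6 each): the attendant has 4 equally likely choices, so probability 1/4; weight (1/6)·(1/4) = 1/24 each.
If it is in locker 6 (prior 1/6): the attendant has 10 equally likely choices, so probability 1/10; weight (1/6)·(1/10) = 1/60.
The weights sum to 1/10.
So P(the prize voucher in locker 6 | the attendant opened locker 1, locker 2, and locker 4) = (1/60) / (1/10) = 1/6.

1/6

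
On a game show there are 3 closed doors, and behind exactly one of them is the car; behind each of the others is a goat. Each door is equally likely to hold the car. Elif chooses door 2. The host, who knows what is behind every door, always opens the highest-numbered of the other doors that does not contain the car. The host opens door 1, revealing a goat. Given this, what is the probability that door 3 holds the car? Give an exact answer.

1

Apply Bayes' rule, conditioning on where the car actually is.
If it is behind door 1 (prior 1/3): the host opened door 1, so this case is ruled out; weight (1/3)·0 = 0.
If it is behind door 2 (prior 1/3): the host would have opened door 3 instead, probability 0; weight (1/3)·0 = 0.
If it is behind door 3 (prior 1/3): door 1 is the highest-numbered option available, probability 1; weight (1/3)·1 = 1/3.
The weights sum to 1/3.
So P(the car behind door 3 | the host opened door 1) = (1/3) / (1/3) = 1.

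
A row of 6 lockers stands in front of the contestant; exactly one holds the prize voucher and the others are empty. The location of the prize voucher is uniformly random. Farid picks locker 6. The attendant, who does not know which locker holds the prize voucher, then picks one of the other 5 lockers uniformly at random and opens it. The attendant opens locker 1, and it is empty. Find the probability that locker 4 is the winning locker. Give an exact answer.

1/5

Because the attendant chose which locker to open without knowing where the prize voucher is, the choice is independent of the prize location. Learning that locker 1 does not hold the prize voucher simply rules out that one location and leaves the remaining 5 lockers still equally likely by symmetry.
So P(the prize voucher in locker 4) = 1/5.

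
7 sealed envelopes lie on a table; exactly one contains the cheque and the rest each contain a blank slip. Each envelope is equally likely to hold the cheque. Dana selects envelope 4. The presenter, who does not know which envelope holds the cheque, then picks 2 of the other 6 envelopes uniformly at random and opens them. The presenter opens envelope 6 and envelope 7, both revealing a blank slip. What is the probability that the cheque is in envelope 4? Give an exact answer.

1/5

Condition on the true location of the cheque.
If it is in any of envelopes 1, 2, 3, 4, and 5 (prior 1/7 each): the presenter picks exactly this set with probability 1/15 regardless, and none is the prize; weight (1/7)·(1/15) = 1/105 each.
If it is in either of envelopes 6 and 7 (prior 1/7 each): that envelope was opened and seen not to hold the prize — ruled out; weight (1/7)·0 = 0 each.
The weights sum to 1/21.
So P(the cheque in envelope 4 | the presenter opened envelope 6 and envelope 7) = (1/105) / (1/21) = 1/5.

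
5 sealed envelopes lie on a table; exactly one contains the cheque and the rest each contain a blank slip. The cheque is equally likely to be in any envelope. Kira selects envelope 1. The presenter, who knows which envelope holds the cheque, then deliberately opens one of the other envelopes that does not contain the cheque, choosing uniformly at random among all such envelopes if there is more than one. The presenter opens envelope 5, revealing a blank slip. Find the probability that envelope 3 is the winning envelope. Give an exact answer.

4/15

Condition on the true location of the cheque.
If it is in envelope 1 (prior 1/5): the presenter has 4 equally likely choices, so probability 1/4; weight (1/5)·(1/4) = 1/20.
If it is in any of envelopes 2, 3, and 4 (prior 1/5 each): the presenter has 3 equally likely choices, so probability 1/3; weight (1/5)·(1/3) = 1/15 each.
If it is in envelope 5 (prior 1/5): the presenter opened envelope 5, so this case is ruled out; weight (1/5)·0 = 0.
The weights sum to 1/4.
So P(the cheque in envelope 3 | the presenter opened envelope 5) = (1/15) / (1/4) = 4/15.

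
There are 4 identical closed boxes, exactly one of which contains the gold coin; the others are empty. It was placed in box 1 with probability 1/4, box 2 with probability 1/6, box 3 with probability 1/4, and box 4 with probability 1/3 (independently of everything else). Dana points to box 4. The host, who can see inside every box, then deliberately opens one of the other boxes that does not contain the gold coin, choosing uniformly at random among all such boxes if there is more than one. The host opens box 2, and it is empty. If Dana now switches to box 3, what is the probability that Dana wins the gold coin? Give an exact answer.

9/26

Consider each possible location of the gold coin in turn.
If it is in either of boxes 1 and 3 (prior 1/4 each): the host has 2 equally likely choices, so probability 1/2; weight (1/4)·(1/2) = 1/8 each.
If it is in box 2 (prior 1/6): the host opened box 2, so this case is ruled out; weight (1/6)·0 = 0.
If it is in box 4 (prior 1/3): the host has 3 equally likely choices, so probability 1/3; weight (1/3)·(1/3) = 1/9.
The weights sum to 13/36.
So P(the gold coin in box 3 | the host opened box 2) = (1/8) / (13/36) = 9/26.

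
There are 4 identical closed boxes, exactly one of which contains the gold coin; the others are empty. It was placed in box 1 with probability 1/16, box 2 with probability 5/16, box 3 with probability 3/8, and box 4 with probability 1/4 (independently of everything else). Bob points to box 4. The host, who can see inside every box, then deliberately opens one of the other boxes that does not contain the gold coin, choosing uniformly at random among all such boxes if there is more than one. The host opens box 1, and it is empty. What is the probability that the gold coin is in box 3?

18/41

Apply Bayes' rule, conditioning on where the gold coin actually is.
If it is in box 1 (prior 1/16): the host opened box 1, so this case is ruled out; weight (1/16)·0 = 0.
If it is in box 2 (prior 5/16): the host has 2 equally likely choices, so probability 1/2; weight (5/16)·(1/2) = 5/32.
If it is in box 3 (prior 3/8): the host has 2 equally likely choices, so probability 1/2; weight (3/8)·(1/2) = 3/16.
If it is in box 4 (prior 1/4): the host has 3 equally likely choices, so probability 1/3; weight (1/4)·(1/3) = 1/12.
The weights sum to 41/96.
So P(the gold coin in box 3 | the host opened box 1) = (3/16) / (41/96) = 18/41.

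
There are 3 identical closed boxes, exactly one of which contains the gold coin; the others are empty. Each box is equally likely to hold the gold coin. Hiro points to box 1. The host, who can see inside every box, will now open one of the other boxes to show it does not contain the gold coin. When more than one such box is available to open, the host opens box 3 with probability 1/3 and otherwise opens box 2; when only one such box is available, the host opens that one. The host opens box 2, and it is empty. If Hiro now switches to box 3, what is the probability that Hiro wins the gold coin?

3/5

Condition on the true location of the gold coin.
If it is in box 1 (prior 1/3): box 3 is available but not opened, probability 2/3; weight (1/3)·(2/3) = 2/9.
If it is in box 2 (prior 1/3): the host opened box 2, so this case is ruled out; weight (1/3)·0 = 0.
If it is in box 3 (prior 1/3): only box 2 is available, probability 1; weight (1/3)·1 = 1/3.
The weights sum to 5/9.
So P(the gold coin in box 3 | the host opened box 2) = (1/3) / (5/9) = 3/5.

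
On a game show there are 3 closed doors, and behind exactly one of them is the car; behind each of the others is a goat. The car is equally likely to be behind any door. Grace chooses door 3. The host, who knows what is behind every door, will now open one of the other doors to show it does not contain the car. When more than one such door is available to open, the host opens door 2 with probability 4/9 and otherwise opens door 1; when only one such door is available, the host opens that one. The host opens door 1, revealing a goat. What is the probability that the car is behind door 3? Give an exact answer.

5/14

Condition on the true location of the car.
If it is behind door 1 (prior 1/3): the host opened door 1, so this case is ruled out; weight (1/3)·0 = 0.
If it is behind door 2 (prior 1/3): only door 1 is available, probability 1; weight (1/3)·1 = 1/3.
If it is behind door 3 (prior 1/3): door 2 is available but not opened, probability 5/9; weight (1/3)·(5/9) = 5/27.
The weights sum to 14/27.
So P(the car behind door 3 | the host opened door 1) = (5/27) / (14/27) = 5/14.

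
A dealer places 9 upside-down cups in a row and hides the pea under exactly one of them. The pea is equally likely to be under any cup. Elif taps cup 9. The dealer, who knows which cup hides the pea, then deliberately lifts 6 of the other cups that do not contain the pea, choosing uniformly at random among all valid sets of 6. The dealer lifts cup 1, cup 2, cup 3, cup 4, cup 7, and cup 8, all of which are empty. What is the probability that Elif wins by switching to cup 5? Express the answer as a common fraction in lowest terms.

4/9

Apply Bayes' rule, conditioning on where the pea actually is.
If it is under any of cups 1, 2, 3, 4, 7, and 8 (prior 1/9 each): that cup was opened and seen not to hold the prize — ruled out; weight (1/9)·0 = 0 each.
If it is under either of cups 5 and 6 (prior 1/9 each): the dealer has 7 equally likely choices, so probability 1/7; weight (1/9)·(1/7) = 1/63 each.
If it is under cup 9 (prior 1/9): the dealer has 28 equally likely choices, so probability 1/28; weight (1/9)·(1/28) = 1/252.
The weights sum to 1/28.
So P(the pea under cup 5 | the dealer opened cup 1, cup 2, cup 3, cup 4, cup 7, and cup 8) = (1/63) / (1/28) = 4/9.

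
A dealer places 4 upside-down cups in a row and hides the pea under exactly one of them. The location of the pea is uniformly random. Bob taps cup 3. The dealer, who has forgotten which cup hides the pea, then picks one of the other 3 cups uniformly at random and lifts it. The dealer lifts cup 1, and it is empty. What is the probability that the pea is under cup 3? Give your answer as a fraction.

1/3

Condition on the true location of the pea.
If it is under cup 1 (prior 1/4): the dealer opened cup 1, so this case is ruled out; weight (1/4)·0 = 0.
If it is under any of cups 2, 3, and 4 (prior 1/4 each): the dealer picks cup 1 with probability 1/3 regardless, and it is not the prize; weight (1/4)·(1/3) = 1/12 each.
The weights sum to 1/4.
So P(the pea under cup 3 | the dealer opened cup 1) = (1/12) / (1/4) = 1/3.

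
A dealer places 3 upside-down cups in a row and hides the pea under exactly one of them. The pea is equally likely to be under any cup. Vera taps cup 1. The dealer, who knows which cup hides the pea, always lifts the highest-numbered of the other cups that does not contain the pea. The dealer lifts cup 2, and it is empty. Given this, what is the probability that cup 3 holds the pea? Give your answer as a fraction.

1

Consider each possible location of the pea in turn.
If it is under cup 1 (prior 1/3): the dealer would have opened cup 3 instead, probability 0; weight (1/3)·0 = 0.
If it is under cup 2 (prior 1/3): the dealer opened cup 2, so this case is ruled out; weight (1/3)·0 = 0.
If it is under cup 3 (prior 1/3): cup 2 is the highest-numbered option available, probability 1; weight (1/3)·1 = 1/3.
The weights sum to 1/3.
So P(the pea under cup 3 | the dealer opened cup 2) = (1/3) / (1/3) = 1.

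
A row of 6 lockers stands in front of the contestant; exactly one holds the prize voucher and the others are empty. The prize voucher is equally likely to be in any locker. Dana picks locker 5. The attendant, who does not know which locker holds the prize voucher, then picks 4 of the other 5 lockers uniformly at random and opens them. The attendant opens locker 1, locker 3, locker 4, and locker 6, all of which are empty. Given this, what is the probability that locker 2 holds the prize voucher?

1/2

Condition on the true location of the prize voucher.
If it is in any of lockers 1, 3, 4, and 6 (prior 1/6 each): that locker was opened and seen not to hold the prize — ruled out; weight (1/6)·0 = 0 each.
If it is in either of lockers 2 and 5 (prior 1/6 each): the attendant picks exactly this set with probability 1/5 regardless, and none is the prize; weight (1/6)·(1/5) = 1/30 each.
The weights sum to 1/15.
So P(the prize voucher in locker 2 | the attendant opened locker 1, locker 3, locker 4, and locker 6) = (1/30) / (1/15) = 1/2.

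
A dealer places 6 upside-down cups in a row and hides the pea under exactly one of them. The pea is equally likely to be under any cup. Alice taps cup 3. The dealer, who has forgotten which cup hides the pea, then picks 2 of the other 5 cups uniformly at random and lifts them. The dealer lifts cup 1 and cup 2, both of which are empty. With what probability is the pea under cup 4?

1/4

Apply Bayes' rule, conditioning on where the pea actually is.
If it is under either of cups 1 and 2 (prior 1/6 each): that cup was opened and seen not to hold the prize — ruled out; weight (1/6)·0 = 0 each.
If it is under any of cups 3, 4, 5, and 6 (prior 1/6 each): the dealer picks exactly this set with probability 1/10 regardless, and none is the prize; weight (1/6)·(1/10) = 1/60 each.
The weights sum to 1/15.
So P(the pea under cup 4 | the dealer opened cup 1 and cup 2) = (1/60) / (1/15) = 1/4.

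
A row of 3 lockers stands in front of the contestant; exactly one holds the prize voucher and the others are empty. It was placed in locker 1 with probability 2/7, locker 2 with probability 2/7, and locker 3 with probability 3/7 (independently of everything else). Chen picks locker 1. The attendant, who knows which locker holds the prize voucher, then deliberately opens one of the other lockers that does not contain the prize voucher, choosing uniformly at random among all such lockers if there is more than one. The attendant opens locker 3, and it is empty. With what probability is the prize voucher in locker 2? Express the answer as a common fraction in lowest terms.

Condition on the true location of the prize voucher.
If it is in locker 1 (prior 2/7): the attendant has 2 equally likely choices, so probability 1/2; weight (2/7)·(1/2) = 1/7.
If it is in locker 2 (prior 2/7): the attendant has no choice, probability 1; weight (2/7)·1 = 2/7.
If it is in locker 3 (prior 3/7): the attendant opened locker 3, so this case is ruled out; weight (3/7)·0 = 0.
The weights sum to 3/7.
So P(the prize voucher in locker 2 | the attendant opened locker 3) = (2/7) / (3/7) = 2/3.

2/3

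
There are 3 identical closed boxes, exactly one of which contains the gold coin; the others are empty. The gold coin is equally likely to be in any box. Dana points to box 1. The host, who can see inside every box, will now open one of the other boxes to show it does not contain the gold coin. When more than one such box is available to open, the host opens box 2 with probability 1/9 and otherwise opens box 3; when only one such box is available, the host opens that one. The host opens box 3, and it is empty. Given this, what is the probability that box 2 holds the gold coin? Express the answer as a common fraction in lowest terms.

Apply Bayes' rule, conditioning on where the gold coin actually is.
If it is in box 1 (prior 1/3): box 2 is available but not opened, probability 8/9; weight (1/3)·(8/9) = 8/27.
If it is in box 2 (prior 1/3): only box 3 is available, probability 1; weight (1/3)·1 = 1/3.
If it is in box 3 (prior 1/3): the host opened box 3, so this case is ruled out; weight (1/3)·0 = 0.
The weights sum to 17/27.
So P(the gold coin in box 2 | the host opened box 3) = (1/3) / (17/27) = 9/17.

9/17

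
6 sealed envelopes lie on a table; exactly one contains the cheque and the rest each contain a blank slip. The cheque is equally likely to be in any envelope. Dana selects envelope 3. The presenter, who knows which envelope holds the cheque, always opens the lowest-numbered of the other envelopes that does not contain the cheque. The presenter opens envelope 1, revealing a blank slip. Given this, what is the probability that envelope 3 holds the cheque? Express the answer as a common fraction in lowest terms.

1/5

Apply Bayes' rule, conditioning on where the cheque actually is.
If it is in envelope 1 (prior 1/6): the presenter opened envelope 1, so this case is ruled out; weight (1/6)·0 = 0.
If it is in any of envelopes 2, 3, 4, 5, and 6 (prior 1/6 each): envelope 1 is the lowest-numbered option available, probability 1; weight (1/6)·1 = 1/6 each.
The weights sum to 5/6.
So P(the cheque in envelope 3 | the presenter opened envelope 1) = (1/6) / (5/6) = 1/5.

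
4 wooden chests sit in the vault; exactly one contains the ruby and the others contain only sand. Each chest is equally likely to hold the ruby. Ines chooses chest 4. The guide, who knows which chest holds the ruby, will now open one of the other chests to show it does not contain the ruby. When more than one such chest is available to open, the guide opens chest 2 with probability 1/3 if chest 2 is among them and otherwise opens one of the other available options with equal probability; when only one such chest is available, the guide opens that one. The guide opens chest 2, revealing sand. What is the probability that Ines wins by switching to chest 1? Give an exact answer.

1/3

Condition on the true location of the ruby.
If it is in any of chests 1, 3, and 4 (prior 1/4 each): chest 2 is available, opened with probability 1/3; weight (1/4)·(1/3) = 1/12 each.
If it is in chest 2 (prior 1/4): the guide opened chest 2, so this case is ruled out; weight (1/4)·0 = 0.
The weights sum to 1/4.
So P(the ruby in chest 1 | the guide opened chest 2) = (1/12) / (1/4) = 1/3.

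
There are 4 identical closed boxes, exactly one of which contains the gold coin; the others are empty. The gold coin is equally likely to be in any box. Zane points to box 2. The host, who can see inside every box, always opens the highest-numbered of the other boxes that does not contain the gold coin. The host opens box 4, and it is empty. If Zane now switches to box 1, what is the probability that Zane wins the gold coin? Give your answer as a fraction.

Consider each possible location of the gold coin in turn.
If it is in any of boxes 1, 2, and 3 (prior 1/4 each): box 4 is the highest-numbered option available, probability 1; weight (1/4)·1 = 1/4 each.
If it is in box 4 (prior 1/4): the host opened box 4, so this case is ruled out; weight (1/4)·0 = 0.
The weights sum to 3/4.
So P(the gold coin in box 1 | the host opened box 4) = (1/4) / (3/4) = 1/3.

1/3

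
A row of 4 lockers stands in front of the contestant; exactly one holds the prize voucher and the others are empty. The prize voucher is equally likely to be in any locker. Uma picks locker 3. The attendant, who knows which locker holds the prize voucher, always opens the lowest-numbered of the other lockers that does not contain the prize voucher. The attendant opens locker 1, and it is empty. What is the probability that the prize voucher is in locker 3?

1/3

Condition on the true location of the prize voucher.
If it is in locker 1 (prior 1/4): the attendant opened locker 1, so this case is ruled out; weight (1/4)·0 = 0.
If it is in any of lockers 2, 3, and 4 (prior 1/4 each): locker 1 is the lowest-numbered option available, probability 1; weight (1/4)·1 = 1/4 each.
The weights sum to 3/4.
So P(the prize voucher in locker 3 | the attendant opened locker 1) = (1/4) / (3/4) = 1/3.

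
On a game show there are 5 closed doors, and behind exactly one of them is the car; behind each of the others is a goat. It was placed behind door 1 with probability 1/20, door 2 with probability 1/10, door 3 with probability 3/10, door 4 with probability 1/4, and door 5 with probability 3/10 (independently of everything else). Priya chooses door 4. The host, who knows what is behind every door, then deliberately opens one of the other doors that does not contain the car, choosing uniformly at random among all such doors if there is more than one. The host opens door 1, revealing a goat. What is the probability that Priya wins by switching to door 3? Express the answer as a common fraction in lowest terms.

Consider each possible location of the car in turn.
If it is behind door 1 (prior 1/20): the host opened door 1, so this case is ruled out; weight (1/20)·0 = 0.
If it is behind door 2 (prior 1/10): the host has 3 equally likely choices, so probability 1/3; weight (1/10)·(1/3) = 1/30.
If it is behind either of doors 3 and 5 (prior 3/10 each): the host has 3 equally likely choices, so probability 1/3; weight (3/10)·(1/3) = 1/10 each.
If it is behind door 4 (prior 1/4): the host has 4 equally likely choices, so probability 1/4; weight (1/4)·(1/4) = 1/16.
The weights sum to 71/240.
So P(the car behind door 3 | the host opened door 1) = (1/10) / (71/240) = 24/71.

24/71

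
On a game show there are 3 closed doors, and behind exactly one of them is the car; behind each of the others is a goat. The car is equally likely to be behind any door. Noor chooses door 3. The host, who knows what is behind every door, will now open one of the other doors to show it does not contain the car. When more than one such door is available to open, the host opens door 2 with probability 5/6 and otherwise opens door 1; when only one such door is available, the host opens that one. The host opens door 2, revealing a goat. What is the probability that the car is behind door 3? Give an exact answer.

5/11

Consider each possible location of the car in turn.
If it is behind door 1 (prior 1/3): only door 2 is available, probability 1; weight (1/3)·1 = 1/3.
If it is behind door 2 (prior 1/3): the host opened door 2, so this case is ruled out; weight (1/3)·0 = 0.
If it is behind door 3 (prior 1/3): door 2 is available, opened with probability 5/6; weight (1/3)·(5/6) = 5/18.
The weights sum to 11/18.
So P(the car behind door 3 | the host opened door 2) = (5/18) / (11/18) = 5/11.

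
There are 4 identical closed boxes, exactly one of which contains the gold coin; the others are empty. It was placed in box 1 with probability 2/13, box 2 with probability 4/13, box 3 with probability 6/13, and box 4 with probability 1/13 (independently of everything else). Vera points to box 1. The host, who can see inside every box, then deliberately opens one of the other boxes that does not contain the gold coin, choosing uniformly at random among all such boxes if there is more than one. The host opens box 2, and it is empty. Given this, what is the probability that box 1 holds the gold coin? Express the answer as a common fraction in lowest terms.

Consider each possible location of the gold coin in turn.
If it is in box 1 (prior 2/13): the host has 3 equally likely choices, so probability 1/3; weight (2/13)·(1/3) = 2/39.
If it is in box 2 (prior 4/13): the host opened box 2, so this case is ruled out; weight (4/13)·0 = 0.
If it is in box 3 (prior 6/13): the host has 2 equally likely choices, so probability 1/2; weight (6/13)·(1/2) = 3/13.
If it is in box 4 (prior 1/13): the host has 2 equally likely choices, so probability 1/2; weight (1/13)·(1/2) = 1/26.
The weights sum to 25/78.
So P(the gold coin in box 1 | the host opened box 2) = (2/39) / (25/78) = 4/25.

4/25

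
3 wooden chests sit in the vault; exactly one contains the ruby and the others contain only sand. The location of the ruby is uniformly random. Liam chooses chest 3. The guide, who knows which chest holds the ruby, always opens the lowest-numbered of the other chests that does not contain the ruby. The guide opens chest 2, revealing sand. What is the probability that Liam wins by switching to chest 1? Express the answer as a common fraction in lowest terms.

1

Consider each possible location of the ruby in turn.
If it is in chest 1 (prior 1/3): chest 2 is the lowest-numbered option available, probability 1; weight (1/3)·1 = 1/3.
If it is in chest 2 (prior 1/3): the guide opened chest 2, so this case is ruled out; weight (1/3)·0 = 0.
If it is in chest 3 (prior 1/3): the guide would have opened chest 1 instead, probability 0; weight (1/3)·0 = 0.
The weights sum to 1/3.
So P(the ruby in chest 1 | the guide opened chest 2) = (1/3) / (1/3) = 1.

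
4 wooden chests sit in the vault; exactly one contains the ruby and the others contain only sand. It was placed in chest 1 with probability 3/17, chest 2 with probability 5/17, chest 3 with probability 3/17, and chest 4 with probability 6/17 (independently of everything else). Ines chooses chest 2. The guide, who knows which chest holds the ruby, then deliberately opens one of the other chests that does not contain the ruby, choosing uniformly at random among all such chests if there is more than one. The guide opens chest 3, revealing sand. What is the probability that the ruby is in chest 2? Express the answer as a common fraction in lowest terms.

10/37

Consider each possible location of the ruby in turn.
If it is in chest 1 (prior 3/17): the guide has 2 equally likely choices, so probability 1/2; weight (3/17)·(1/2) = 3/34.
If it is in chest 2 (prior 5/17): the guide has 3 equally likely choices, so probability 1/3; weight (5/17)·(1/3) = 5/51.
If it is in chest 3 (prior 3/17): the guide opened chest 3, so this case is ruled out; weight (3/17)·0 = 0.
If it is in chest 4 (prior 6/17): the guide has 2 equally likely choices, so probability 1/2; weight (6/17)·(1/2) = 3/17.
The weights sum to 37/102.
So P(the ruby in chest 2 | the guide opened chest 3) = (5/51) / (37/102) = 10/37.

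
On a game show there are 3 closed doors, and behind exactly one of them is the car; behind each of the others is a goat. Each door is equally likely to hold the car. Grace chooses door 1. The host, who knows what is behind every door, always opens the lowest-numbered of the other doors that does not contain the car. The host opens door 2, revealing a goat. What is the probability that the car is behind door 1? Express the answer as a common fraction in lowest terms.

Apply Bayes' rule, conditioning on where the car actually is.
If it is behind either of doors 1 and 3 (prior 1/3 each): door 2 is the lowest-numbered option available, probability 1; weight (1/3)·1 = 1/3 each.
If it is behind door 2 (prior 1/3): the host opened door 2, so this case is ruled out; weight (1/3)·0 = 0.
The weights sum to 2/3.
So P(the car behind door 1 | the host opened door 2) = (1/3) / (2/3) = 1/2.

1/2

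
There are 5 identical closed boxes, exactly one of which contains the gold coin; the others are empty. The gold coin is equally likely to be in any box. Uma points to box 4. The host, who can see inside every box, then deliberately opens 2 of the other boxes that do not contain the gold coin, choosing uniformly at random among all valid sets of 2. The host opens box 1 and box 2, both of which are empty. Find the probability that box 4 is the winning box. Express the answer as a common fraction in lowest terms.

Apply Bayes' rule, conditioning on where the gold coin actually is.
If it is in either of boxes 1 and 2 (prior 1/5 each): that box was opened and seen not to hold the prize — ruled out; weight (1/5)·0 = 0 each.
If it is in either of boxes 3 and 5 (prior 1/5 each): the host has 3 equally likely choices, so probability 1/3; weight (1/5)·(1/3) = 1/15 each.
If it is in box 4 (prior 1/5): the host has 6 equally likely choices, so probability 1/6; weight (1/5)·(1/6) = 1/30.
The weights sum to 1/6.
So P(the gold coin in box 4 | the host opened box 1 and box 2) = (1/30) / (1/6) = 1/5.

1/5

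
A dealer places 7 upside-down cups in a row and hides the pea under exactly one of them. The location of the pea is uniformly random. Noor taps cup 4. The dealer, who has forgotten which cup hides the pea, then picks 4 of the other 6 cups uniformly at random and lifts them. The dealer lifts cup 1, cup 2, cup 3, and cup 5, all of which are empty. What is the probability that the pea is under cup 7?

Because the dealer chose which cups to lift without knowing where the pea is, the choice is independent of the prize location. Learning that none of the 4 opened cups holds the pea simply rules out those 4 locations and leaves the remaining 3 cups still equally likely by symmetry.
So P(the pea under cup 7) = 1/3.

1/3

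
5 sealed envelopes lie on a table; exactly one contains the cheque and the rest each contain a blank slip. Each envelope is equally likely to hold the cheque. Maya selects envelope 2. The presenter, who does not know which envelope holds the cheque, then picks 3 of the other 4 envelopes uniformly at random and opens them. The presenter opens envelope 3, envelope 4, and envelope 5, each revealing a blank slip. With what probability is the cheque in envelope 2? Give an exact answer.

Condition on the true location of the cheque.
If it is in either of envelopes 1 and 2 (prior 1/5 each): the presenter picks exactly this set with probability 1/4 regardless, and none is the prize; weight (1/5)·(1/4) = 1/20 each.
If it is in any of envelopes 3, 4, and 5 (prior 1/5 each): that envelope was opened and seen not to hold the prize — ruled out; weight (1/5)·0 = 0 each.
The weights sum to 1/10.
So P(the cheque in envelope 2 | the presenter opened envelope 3, envelope 4, and envelope 5) = (1/20) / (1/10) = 1/2.

1/2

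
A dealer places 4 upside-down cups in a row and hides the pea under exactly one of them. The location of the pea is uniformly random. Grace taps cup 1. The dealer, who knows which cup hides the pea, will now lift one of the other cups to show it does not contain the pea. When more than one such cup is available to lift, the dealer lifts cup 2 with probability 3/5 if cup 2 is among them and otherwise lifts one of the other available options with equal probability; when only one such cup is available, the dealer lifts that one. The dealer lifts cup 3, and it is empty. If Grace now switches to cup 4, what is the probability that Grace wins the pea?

Consider each possible location of the pea in turn.
If it is under cup 1 (prior 1/4): cup 2 is available but not opened; cup 3 gets probability (1 − 3/5)/2 = 1/5; weight (1/4)·(1/5) = 1/20.
If it is under cup 2 (prior 1/4): cup 2 holds the prize so is unavailable; the dealer chooses uniformly among the 2 others, probability 1/2; weight (1/4)·(1/2) = 1/8.
If it is under cup 3 (prior 1/4): the dealer opened cup 3, so this case is ruled out; weight (1/4)·0 = 0.
If it is under cup 4 (prior 1/4): cup 2 is available but not opened, probability 2/5; weight (1/4)·(2/5) = 1/10.
The weights sum to 11/40.
So P(the pea under cup 4 | the dealer opened cup 3) = (1/10) / (11/40) = 4/11.

4/11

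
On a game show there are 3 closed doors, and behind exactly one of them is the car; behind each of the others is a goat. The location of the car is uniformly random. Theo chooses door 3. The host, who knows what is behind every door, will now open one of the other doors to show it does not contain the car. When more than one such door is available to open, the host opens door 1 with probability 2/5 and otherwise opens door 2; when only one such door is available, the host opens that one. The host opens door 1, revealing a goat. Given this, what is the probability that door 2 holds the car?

Apply Bayes' rule, conditioning on where the car actually is.
If it is behind door 1 (prior 1/3): the host opened door 1, so this case is ruled out; weight (1/3)·0 = 0.
If it is behind door 2 (prior 1/3): only door 1 is available, probability 1; weight (1/3)·1 = 1/3.
If it is behind door 3 (prior 1/3): door 1 is available, opened with probability 2/5; weight (1/3)·(2/5) = 2/15.
The weights sum to 7/15.
So P(the car behind door 2 | the host opened door 1) = (1/3) / (7/15) = 5/7.

5/7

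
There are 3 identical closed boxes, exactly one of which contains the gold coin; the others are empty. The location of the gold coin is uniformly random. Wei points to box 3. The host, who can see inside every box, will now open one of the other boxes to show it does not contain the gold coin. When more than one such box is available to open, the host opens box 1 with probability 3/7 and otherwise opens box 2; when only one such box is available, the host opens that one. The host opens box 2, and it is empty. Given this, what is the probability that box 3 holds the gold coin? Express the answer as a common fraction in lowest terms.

4/11

Apply Bayes' rule, conditioning on where the gold coin actually is.
If it is in box 1 (prior 1/3): only box 2 is available, probability 1; weight (1/3)·1 = 1/3.
If it is in box 2 (prior 1/3): the host opened box 2, so this case is ruled out; weight (1/3)·0 = 0.
If it is in box 3 (prior 1/3): box 1 is available but not opened, probability 4/7; weight (1/3)·(4/7) = 4/21.
The weights sum to 11/21.
So P(the gold coin in box 3 | the host opened box 2) = (4/21) / (11/21) = 4/11.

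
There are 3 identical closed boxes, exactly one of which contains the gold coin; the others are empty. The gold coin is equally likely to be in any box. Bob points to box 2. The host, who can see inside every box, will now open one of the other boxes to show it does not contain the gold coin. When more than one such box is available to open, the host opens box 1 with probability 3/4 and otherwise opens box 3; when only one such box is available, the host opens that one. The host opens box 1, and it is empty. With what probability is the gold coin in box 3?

Condition on the true location of the gold coin.
If it is in box 1 (prior 1/3): the host opened box 1, so this case is ruled out; weight (1/3)·0 = 0.
If it is in box 2 (prior 1/3): box 1 is available, opened with probability 3/4; weight (1/3)·(3/4) = 1/4.
If it is in box 3 (prior 1/3): only box 1 is available, probability 1; weight (1/3)·1 = 1/3.
The weights sum to 7/12.
So P(the gold coin in box 3 | the host opened box 1) = (1/3) / (7/12) = 4/7.

4/7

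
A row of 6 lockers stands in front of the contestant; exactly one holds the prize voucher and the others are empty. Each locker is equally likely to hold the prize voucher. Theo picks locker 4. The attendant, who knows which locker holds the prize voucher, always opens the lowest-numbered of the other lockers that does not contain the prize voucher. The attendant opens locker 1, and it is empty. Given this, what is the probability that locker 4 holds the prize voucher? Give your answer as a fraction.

1/5

Condition on the true location of the prize voucher.
If it is in locker 1 (prior 1/6): the attendant opened locker 1, so this case is ruled out; weight (1/6)·0 = 0.
If it is in any of lockers 2, 3, 4, 5, and 6 (prior 1/6 each): locker 1 is the lowest-numbered option available, probability 1; weight (1/6)·1 = 1/6 each.
The weights sum to 5/6.
So P(the prize voucher in locker 4 | the attendant opened locker 1) = (1/6) / (5/6) = 1/5.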